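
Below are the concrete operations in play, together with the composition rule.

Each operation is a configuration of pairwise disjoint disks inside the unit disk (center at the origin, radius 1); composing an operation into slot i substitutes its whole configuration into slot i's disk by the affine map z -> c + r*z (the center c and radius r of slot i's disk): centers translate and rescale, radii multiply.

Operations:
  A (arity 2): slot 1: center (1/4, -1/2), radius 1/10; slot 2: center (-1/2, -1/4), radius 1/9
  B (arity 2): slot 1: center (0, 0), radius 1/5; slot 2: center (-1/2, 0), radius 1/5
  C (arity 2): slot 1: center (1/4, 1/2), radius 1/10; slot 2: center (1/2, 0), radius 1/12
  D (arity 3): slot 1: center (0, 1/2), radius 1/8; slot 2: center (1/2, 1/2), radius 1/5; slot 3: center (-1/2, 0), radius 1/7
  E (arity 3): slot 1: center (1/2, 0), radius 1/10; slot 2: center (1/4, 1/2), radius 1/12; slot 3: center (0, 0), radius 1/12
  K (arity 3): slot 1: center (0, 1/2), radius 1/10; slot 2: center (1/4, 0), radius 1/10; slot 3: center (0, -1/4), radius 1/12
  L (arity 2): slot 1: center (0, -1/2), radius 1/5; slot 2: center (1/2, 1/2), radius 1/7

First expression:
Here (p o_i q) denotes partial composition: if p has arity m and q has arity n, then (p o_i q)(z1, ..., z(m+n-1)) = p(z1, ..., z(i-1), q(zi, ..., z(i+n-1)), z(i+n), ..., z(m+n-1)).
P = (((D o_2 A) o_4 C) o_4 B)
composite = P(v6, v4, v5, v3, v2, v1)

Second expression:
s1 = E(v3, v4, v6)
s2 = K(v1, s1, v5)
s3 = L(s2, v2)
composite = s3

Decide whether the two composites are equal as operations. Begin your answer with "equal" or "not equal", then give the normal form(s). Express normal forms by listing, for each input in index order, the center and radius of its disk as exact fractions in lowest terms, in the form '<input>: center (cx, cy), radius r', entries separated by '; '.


not equal: they reduce to v1: center (-3/7, 0), radius 1/84; v2: center (-33/70, 1/14), radius 1/350; v3: center (-13/28, 1/14), radius 1/350; v4: center (11/20, 2/5), radius 1/50; v5: center (2/5, 9/20), radius 1/45; v6: center (0, 1/2), radius 1/8 and v1: center (0, -2/5), radius 1/50; v2: center (1/2, 1/2), radius 1/7; v3: center (3/50, -1/2), radius 1/500; v4: center (11/200, -49/100), radius 1/600; v5: center (0, -11/20), radius 1/60; v6: center (1/20, -1/2), radius 1/600

The first expression, normalized: v1: center (-3/7, 0), radius 1/84; v2: center (-33/70, 1/14), radius 1/350; v3: center (-13/28, 1/14), radius 1/350; v4: center (11/20, 2/5), radius 1/50; v5: center (2/5, 9/20), radius 1/45; v6: center (0, 1/2), radius 1/8
The second expression, normalized: v1: center (0, -2/5), radius 1/50; v2: center (1/2, 1/2), radius 1/7; v3: center (3/50, -1/2), radius 1/500; v4: center (11/200, -49/100), radius 1/600; v5: center (0, -11/20), radius 1/60; v6: center (1/20, -1/2), radius 1/600
No match — not equal.


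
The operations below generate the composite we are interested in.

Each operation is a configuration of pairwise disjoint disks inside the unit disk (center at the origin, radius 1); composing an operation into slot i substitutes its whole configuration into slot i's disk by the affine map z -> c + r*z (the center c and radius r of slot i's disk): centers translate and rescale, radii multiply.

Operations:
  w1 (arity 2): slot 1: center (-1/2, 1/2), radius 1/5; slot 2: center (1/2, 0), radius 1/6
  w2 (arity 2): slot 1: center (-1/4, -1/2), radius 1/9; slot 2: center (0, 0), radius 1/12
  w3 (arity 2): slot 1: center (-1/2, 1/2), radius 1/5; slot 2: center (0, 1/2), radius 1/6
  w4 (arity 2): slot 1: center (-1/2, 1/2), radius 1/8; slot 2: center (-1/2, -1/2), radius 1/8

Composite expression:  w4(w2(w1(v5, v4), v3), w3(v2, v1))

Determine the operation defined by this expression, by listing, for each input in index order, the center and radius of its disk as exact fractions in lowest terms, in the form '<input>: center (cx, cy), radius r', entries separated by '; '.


v1: center (-1/2, -7/16), radius 1/48; v2: center (-9/16, -7/16), radius 1/40; v3: center (-1/2, 1/2), radius 1/96; v4: center (-151/288, 7/16), radius 1/432; v5: center (-155/288, 4/9), radius 1/360


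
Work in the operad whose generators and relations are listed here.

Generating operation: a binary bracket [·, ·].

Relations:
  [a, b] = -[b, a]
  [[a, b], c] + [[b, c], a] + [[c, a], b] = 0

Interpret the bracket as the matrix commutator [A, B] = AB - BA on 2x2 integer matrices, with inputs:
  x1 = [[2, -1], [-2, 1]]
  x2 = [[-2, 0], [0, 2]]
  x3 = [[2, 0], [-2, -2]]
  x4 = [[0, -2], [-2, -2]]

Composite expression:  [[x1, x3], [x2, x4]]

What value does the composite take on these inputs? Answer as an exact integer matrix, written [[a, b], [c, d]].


[[16, 32], [32, -16]]


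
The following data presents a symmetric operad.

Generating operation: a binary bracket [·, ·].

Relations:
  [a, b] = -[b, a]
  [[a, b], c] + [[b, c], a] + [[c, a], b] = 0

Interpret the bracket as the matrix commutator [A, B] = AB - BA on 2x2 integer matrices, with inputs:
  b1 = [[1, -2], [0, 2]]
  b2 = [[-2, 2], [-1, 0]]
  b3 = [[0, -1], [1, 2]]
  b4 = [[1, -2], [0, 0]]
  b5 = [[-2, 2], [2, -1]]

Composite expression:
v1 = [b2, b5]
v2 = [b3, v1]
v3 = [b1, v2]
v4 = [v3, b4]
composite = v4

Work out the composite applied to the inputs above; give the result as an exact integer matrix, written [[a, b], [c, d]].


[b2, b5] = [[6, -2], [5, -6]]
[b3, [b2, b5]] = [[-3, 16], [22, 3]]
[b1, [b3, [b2, b5]]] = [[-44, -28], [22, 44]]
[[b1, [b3, [b2, b5]]], b4] = [[44, 204], [22, -44]]

[[44, 204], [22, -44]]


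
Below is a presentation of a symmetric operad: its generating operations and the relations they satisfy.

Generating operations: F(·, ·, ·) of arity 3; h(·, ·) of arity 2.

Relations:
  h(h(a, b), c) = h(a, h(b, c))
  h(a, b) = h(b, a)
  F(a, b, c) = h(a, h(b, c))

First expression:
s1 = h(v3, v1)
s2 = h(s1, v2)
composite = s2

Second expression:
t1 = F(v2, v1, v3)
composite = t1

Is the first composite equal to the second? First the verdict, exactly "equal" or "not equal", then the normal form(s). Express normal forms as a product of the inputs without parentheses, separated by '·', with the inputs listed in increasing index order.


equal; the common form is v1 · v2 · v3

Reducing the first expression gives v1 · v2 · v3
Reducing the second expression gives v1 · v2 · v3
The normal forms match — equal.


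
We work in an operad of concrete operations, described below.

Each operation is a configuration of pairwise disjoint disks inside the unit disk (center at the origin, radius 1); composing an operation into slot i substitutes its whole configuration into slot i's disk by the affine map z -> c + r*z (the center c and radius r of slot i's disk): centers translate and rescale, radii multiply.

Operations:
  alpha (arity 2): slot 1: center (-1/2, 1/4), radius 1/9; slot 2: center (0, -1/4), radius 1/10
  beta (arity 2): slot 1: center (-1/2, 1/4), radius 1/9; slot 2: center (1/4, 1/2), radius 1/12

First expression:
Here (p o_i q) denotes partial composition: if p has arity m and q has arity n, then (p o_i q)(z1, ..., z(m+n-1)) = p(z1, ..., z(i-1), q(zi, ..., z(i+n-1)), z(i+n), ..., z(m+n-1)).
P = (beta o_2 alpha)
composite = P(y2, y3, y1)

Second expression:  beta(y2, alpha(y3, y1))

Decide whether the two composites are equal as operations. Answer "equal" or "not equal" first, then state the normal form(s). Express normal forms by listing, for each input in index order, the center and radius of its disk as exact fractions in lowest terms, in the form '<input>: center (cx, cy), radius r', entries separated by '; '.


equal: each reduces to y1: center (1/4, 23/48), radius 1/120; y2: center (-1/2, 1/4), radius 1/9; y3: center (5/24, 25/48), radius 1/108

Reducing the first expression gives y1: center (1/4, 23/48), radius 1/120; y2: center (-1/2, 1/4), radius 1/9; y3: center (5/24, 25/48), radius 1/108
Reducing the second expression gives y1: center (1/4, 23/48), radius 1/120; y2: center (-1/2, 1/4), radius 1/9; y3: center (5/24, 25/48), radius 1/108
Identical normal forms: equal.


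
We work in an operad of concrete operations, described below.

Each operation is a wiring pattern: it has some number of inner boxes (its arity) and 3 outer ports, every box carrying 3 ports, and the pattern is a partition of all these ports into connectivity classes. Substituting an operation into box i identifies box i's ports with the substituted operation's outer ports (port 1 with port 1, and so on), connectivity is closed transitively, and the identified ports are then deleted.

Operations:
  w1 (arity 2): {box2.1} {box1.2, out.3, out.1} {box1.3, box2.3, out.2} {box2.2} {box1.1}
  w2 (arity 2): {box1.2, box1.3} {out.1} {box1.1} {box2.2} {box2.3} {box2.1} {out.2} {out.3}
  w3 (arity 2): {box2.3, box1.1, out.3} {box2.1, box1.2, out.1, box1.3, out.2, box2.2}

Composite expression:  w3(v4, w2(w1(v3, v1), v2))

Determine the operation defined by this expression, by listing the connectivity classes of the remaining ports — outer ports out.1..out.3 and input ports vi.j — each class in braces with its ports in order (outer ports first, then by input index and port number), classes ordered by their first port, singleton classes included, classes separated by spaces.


{out.1, out.2, v4.2, v4.3} {out.3, v4.1} {v1.1} {v1.2} {v1.3, v3.2, v3.3} {v2.1} {v2.2} {v2.3} {v3.1}


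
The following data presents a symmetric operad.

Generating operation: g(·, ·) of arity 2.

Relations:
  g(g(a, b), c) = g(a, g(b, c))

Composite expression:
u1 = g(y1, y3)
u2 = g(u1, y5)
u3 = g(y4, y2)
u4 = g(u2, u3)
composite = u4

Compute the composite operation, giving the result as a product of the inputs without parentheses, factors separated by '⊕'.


y1 ⊕ y3 ⊕ y5 ⊕ y4 ⊕ y2


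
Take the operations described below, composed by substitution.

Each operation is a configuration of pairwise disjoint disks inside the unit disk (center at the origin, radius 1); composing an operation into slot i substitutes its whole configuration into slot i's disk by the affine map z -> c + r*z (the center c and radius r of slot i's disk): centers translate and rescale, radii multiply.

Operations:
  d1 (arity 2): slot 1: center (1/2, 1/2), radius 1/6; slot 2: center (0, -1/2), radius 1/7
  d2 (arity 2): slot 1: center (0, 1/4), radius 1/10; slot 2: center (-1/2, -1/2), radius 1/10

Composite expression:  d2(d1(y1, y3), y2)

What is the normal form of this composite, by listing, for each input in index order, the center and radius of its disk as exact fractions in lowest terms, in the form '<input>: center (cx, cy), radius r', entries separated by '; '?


y1: center (1/20, 3/10), radius 1/60; y2: center (-1/2, -1/2), radius 1/10; y3: center (0, 1/5), radius 1/70

Only the slot chain above each y matters under d2; compose those maps.
input y1: composing its 2 substitution steps yields center (1/20, 3/10), radius 1/60
input y3: composing its 2 substitution steps yields center (0, 1/5), radius 1/70
input y2: composing its 1 substitution step yields center (-1/2, -1/2), radius 1/10


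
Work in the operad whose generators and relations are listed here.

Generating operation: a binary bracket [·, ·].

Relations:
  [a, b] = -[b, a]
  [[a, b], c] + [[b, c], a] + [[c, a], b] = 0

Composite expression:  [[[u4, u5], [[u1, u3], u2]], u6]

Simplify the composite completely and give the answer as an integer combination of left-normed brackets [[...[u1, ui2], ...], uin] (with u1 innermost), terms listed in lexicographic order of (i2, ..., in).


-[[[[[u1, u3], u2], u4], u5], u6] + [[[[[u1, u3], u2], u5], u4], u6]

Left-normed coefficients sit on the u1-initial expansion words.
Composite bracket: [[[u4, u5], [[u1, u3], u2]], u6]
The bracket unfolds into 32 signed words via [a, b] = ab - ba (2^5 = 32).
Coefficients come from the u1-initial words:
  sign of u1u3u2u4u5u6 is -1, so it contributes -[[[[[u1, u3], u2], u4], u5], u6]
  sign of u1u3u2u5u4u6 is +1, so it contributes +[[[[[u1, u3], u2], u5], u4], u6]


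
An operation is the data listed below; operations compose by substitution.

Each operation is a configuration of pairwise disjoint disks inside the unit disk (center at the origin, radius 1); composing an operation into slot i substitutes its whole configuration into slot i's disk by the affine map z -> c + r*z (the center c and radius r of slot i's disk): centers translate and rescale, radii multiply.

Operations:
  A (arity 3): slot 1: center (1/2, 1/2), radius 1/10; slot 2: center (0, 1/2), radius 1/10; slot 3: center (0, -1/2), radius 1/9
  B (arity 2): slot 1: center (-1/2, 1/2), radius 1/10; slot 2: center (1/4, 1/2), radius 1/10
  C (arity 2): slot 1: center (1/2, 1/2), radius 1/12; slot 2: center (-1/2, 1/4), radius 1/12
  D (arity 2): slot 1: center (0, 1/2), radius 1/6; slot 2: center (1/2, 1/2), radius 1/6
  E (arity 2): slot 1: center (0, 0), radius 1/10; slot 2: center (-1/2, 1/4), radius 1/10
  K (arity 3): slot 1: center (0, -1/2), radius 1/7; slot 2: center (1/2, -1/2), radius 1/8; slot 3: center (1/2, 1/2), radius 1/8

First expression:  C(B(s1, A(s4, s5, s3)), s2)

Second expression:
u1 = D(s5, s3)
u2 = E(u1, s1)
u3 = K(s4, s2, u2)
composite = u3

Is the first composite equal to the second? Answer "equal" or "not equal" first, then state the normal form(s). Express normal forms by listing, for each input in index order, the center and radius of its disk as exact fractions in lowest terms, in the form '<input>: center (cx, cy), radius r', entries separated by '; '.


not equal — first s1: center (11/24, 13/24), radius 1/120; s2: center (-1/2, 1/4), radius 1/12; s3: center (25/48, 43/80), radius 1/1080; s4: center (21/40, 131/240), radius 1/1200; s5: center (25/48, 131/240), radius 1/1200, second s1: center (7/16, 17/32), radius 1/80; s2: center (1/2, -1/2), radius 1/8; s3: center (81/160, 81/160), radius 1/480; s4: center (0, -1/2), radius 1/7; s5: center (1/2, 81/160), radius 1/480

Reducing the first expression gives s1: center (11/24, 13/24), radius 1/120; s2: center (-1/2, 1/4), radius 1/12; s3: center (25/48, 43/80), radius 1/1080; s4: center (21/40, 131/240), radius 1/1200; s5: center (25/48, 131/240), radius 1/1200
Reducing the second expression gives s1: center (7/16, 17/32), radius 1/80; s2: center (1/2, -1/2), radius 1/8; s3: center (81/160, 81/160), radius 1/480; s4: center (0, -1/2), radius 1/7; s5: center (1/2, 81/160), radius 1/480
The normal forms differ: not equal.


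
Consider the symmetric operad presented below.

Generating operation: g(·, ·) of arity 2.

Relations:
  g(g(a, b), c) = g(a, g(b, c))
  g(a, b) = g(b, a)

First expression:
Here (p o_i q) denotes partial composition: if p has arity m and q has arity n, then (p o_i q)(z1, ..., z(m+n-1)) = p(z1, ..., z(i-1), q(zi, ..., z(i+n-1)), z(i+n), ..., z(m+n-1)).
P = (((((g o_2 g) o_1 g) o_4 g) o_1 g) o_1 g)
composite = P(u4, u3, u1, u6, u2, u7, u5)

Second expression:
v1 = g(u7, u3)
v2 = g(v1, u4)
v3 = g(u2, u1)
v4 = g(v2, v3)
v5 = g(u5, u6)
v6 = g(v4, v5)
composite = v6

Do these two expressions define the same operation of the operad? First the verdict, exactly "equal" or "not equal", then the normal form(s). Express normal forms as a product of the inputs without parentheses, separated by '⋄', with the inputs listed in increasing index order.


The first expression, normalized: u1 ⋄ u2 ⋄ u3 ⋄ u4 ⋄ u5 ⋄ u6 ⋄ u7
The second expression, normalized: u1 ⋄ u2 ⋄ u3 ⋄ u4 ⋄ u5 ⋄ u6 ⋄ u7
Same normal form: equal.

equal — both sides give u1 ⋄ u2 ⋄ u3 ⋄ u4 ⋄ u5 ⋄ u6 ⋄ u7


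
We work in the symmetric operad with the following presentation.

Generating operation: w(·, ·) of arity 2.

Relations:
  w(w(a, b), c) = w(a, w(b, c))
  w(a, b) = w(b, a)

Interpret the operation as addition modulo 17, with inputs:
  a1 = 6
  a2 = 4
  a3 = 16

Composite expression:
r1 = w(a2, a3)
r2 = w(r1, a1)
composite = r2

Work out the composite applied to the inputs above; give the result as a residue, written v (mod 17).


w(a2, a3) = 3
w(w(a2, a3), a1) = 9

9 (mod 17)


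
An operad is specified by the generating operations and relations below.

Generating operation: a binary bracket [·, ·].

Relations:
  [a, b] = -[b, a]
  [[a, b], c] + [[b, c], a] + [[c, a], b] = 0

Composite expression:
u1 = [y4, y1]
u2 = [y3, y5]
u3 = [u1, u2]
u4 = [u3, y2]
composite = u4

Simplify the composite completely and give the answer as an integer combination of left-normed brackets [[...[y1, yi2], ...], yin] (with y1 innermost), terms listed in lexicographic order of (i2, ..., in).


-[[[[y1, y4], y3], y5], y2] + [[[[y1, y4], y5], y3], y2]

Skip Jacobi rewriting: expand, keep y1-initial words, read off terms.
Composite bracket: [[[y4, y1], [y3, y5]], y2]
Each bracket splits as ab - ba, giving 16 signed words (2^4 = 16).
Collect the words opening with y1:
  the word y1y4y3y5y2 carries sign -1 and contributes -[[[[y1, y4], y3], y5], y2]
  the word y1y4y5y3y2 carries sign +1 and contributes +[[[[y1, y4], y5], y3], y2]


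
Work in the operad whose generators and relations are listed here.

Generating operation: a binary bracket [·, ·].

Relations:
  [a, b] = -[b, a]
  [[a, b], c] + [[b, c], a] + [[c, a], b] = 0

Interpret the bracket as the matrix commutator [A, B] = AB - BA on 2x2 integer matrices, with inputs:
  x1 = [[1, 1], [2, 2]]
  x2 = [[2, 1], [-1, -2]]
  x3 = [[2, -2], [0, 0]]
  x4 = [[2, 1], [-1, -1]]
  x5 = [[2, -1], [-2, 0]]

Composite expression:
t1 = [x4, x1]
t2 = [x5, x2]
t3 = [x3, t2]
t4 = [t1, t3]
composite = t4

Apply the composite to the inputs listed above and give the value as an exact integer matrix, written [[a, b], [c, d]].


[x4, x1] = [[3, 4], [-5, -3]]
[x5, x2] = [[3, 6], [-6, -3]]
[x3, [x5, x2]] = [[12, 24], [12, -12]]
[[x4, x1], [x3, [x5, x2]]] = [[168, 48], [-192, -168]]

[[168, 48], [-192, -168]]


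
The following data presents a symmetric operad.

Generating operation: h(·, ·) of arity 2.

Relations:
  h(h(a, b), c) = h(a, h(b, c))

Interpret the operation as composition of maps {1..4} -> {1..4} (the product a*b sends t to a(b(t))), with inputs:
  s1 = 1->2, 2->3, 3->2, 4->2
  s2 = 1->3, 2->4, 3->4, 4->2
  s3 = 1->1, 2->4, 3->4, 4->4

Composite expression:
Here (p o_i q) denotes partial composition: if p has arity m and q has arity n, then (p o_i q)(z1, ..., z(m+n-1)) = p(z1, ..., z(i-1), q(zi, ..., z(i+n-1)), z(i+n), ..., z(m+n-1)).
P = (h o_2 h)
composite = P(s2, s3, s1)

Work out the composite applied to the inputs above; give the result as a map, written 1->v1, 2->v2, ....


1->2, 2->2, 3->2, 4->2

h(s3, s1) = 1->4, 2->4, 3->4, 4->4
h(s2, h(s3, s1)) = 1->2, 2->2, 3->2, 4->2


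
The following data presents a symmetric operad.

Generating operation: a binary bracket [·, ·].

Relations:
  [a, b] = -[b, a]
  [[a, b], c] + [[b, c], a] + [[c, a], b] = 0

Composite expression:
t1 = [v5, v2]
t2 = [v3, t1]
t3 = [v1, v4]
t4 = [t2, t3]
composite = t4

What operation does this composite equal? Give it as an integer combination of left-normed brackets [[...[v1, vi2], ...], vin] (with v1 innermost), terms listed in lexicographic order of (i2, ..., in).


Expand each bracket as ab - ba; the v1-initial words give the coefficients.
Composite bracket: [[v3, [v5, v2]], [v1, v4]]
Each bracket splits as ab - ba, giving 16 signed words (2^4 = 16).
Only words starting with v1 matter:
  sign of v1v4v2v5v3 is -1, so it contributes -[[[[v1, v4], v2], v5], v3]
  sign of v1v4v3v2v5 is +1, so it contributes +[[[[v1, v4], v3], v2], v5]
  sign of v1v4v3v5v2 is -1, so it contributes -[[[[v1, v4], v3], v5], v2]
  sign of v1v4v5v2v3 is +1, so it contributes +[[[[v1, v4], v5], v2], v3]

-[[[[v1, v4], v2], v5], v3] + [[[[v1, v4], v3], v2], v5] - [[[[v1, v4], v3], v5], v2] + [[[[v1, v4], v5], v2], v3]


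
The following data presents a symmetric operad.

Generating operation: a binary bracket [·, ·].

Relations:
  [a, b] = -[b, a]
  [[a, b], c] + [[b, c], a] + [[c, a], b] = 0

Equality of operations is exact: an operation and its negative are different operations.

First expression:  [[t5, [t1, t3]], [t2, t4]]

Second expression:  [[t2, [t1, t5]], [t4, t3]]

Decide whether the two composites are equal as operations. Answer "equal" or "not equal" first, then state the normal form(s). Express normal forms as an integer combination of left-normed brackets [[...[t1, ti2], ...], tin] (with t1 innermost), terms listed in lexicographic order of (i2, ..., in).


not equal; first: -[[[[t1, t3], t5], t2], t4] + [[[[t1, t3], t5], t4], t2]; second: [[[[t1, t5], t2], t3], t4] - [[[[t1, t5], t2], t4], t3]

Normal form of the first expression: -[[[[t1, t3], t5], t2], t4] + [[[[t1, t3], t5], t4], t2]
Normal form of the second expression: [[[[t1, t5], t2], t3], t4] - [[[[t1, t5], t2], t4], t3]
Different reductions; not equal.


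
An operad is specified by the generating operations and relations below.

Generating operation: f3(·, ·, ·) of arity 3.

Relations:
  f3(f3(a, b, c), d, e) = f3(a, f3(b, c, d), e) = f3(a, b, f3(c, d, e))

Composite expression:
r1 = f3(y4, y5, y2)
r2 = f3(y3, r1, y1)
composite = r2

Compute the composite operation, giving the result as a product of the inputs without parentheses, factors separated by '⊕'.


y3 ⊕ y4 ⊕ y5 ⊕ y2 ⊕ y1

All parenthesizations of f3 agree; list the y-inputs left to right.
f3(y4, y5, y2) flattens to y4 ⊕ y5 ⊕ y2
f3(y3, f3(y4, y5, y2), y1) flattens to y3 ⊕ y4 ⊕ y5 ⊕ y2 ⊕ y1


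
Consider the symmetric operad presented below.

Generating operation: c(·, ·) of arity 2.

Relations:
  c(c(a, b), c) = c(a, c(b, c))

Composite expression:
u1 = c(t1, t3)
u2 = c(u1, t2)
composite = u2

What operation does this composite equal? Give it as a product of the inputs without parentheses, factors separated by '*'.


t1 * t3 * t2

Under associativity of c, the answer is the t's in reading order.
c(t1, t3) reduces to t1 * t3
c(c(t1, t3), t2) reduces to t1 * t3 * t2


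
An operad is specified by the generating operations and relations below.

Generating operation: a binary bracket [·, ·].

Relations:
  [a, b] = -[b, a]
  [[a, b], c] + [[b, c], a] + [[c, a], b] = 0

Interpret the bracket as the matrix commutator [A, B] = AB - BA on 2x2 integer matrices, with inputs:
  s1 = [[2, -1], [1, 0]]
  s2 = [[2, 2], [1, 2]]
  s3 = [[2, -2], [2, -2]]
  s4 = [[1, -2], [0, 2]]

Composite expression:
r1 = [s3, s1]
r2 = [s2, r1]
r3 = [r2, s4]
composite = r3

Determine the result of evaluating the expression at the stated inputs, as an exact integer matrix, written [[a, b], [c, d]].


[[0, 0], [0, 0]]

[s3, s1] = [[0, 0], [0, 0]]
[s2, [s3, s1]] = [[0, 0], [0, 0]]
[[s2, [s3, s1]], s4] = [[0, 0], [0, 0]]


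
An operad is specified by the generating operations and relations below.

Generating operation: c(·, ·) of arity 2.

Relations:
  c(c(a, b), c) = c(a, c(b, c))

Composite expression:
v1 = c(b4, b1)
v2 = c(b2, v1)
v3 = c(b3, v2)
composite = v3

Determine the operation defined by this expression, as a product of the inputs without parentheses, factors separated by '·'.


Key point: c is associative — brackets drop, the b-order remains.
c(b4, b1) reduces to b4 · b1
c(b2, c(b4, b1)) reduces to b2 · b4 · b1
c(b3, c(b2, c(b4, b1))) reduces to b3 · b2 · b4 · b1

b3 · b2 · b4 · b1


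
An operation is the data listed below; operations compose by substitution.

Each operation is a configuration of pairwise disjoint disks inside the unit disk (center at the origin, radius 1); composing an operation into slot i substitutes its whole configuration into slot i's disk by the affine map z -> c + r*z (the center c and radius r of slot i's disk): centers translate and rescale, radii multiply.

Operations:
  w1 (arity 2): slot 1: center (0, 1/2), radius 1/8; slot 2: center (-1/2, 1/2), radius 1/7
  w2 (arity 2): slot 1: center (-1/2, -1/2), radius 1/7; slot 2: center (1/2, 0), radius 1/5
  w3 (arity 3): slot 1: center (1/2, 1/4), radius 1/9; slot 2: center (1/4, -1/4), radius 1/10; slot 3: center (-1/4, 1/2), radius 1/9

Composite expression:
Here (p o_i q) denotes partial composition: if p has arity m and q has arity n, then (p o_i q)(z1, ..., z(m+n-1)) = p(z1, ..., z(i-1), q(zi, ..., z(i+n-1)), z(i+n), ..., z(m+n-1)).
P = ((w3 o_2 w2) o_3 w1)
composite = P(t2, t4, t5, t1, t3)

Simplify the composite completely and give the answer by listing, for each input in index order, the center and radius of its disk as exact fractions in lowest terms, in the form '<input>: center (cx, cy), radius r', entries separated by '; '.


Follow each t-input down from w3: c' goes to c + r*c', radius to r*r'.
tracing t2 down its 1-map path: center (1/2, 1/4), radius 1/9
tracing t4 down its 2-map path: center (1/5, -3/10), radius 1/70
tracing t5 down its 3-map path: center (3/10, -6/25), radius 1/400
tracing t1 down its 3-map path: center (29/100, -6/25), radius 1/350
tracing t3 down its 1-map path: center (-1/4, 1/2), radius 1/9

t1: center (29/100, -6/25), radius 1/350; t2: center (1/2, 1/4), radius 1/9; t3: center (-1/4, 1/2), radius 1/9; t4: center (1/5, -3/10), radius 1/70; t5: center (3/10, -6/25), radius 1/400


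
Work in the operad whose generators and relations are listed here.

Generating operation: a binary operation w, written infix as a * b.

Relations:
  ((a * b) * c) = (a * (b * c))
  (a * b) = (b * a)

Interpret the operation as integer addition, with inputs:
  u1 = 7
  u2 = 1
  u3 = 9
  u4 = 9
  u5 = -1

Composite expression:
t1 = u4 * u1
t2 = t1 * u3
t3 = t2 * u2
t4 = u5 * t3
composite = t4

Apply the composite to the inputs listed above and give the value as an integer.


25


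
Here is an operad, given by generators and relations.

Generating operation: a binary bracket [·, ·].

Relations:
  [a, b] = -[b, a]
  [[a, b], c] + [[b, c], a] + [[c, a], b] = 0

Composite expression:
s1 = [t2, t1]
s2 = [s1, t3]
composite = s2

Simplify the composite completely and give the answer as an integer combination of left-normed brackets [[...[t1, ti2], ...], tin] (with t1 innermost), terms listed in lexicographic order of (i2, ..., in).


-[[t1, t2], t3]

Expand each bracket as ab - ba; the t1-initial words give the coefficients.
Composite bracket: [[t2, t1], t3]
Under [a, b] = ab - ba we get 4 signed associative words (2^2 = 4).
Words beginning with t1 determine it all:
  t1t2t3 (sign -1) contributes -[[t1, t2], t3]


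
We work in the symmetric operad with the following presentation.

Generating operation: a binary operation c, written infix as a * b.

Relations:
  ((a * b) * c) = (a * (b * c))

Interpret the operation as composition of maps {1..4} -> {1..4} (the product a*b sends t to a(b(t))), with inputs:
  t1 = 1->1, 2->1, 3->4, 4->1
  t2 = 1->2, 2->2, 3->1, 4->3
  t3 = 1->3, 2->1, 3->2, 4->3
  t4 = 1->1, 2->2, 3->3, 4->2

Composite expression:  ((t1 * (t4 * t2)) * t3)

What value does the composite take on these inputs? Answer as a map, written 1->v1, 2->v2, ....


1->1, 2->1, 3->1, 4->1


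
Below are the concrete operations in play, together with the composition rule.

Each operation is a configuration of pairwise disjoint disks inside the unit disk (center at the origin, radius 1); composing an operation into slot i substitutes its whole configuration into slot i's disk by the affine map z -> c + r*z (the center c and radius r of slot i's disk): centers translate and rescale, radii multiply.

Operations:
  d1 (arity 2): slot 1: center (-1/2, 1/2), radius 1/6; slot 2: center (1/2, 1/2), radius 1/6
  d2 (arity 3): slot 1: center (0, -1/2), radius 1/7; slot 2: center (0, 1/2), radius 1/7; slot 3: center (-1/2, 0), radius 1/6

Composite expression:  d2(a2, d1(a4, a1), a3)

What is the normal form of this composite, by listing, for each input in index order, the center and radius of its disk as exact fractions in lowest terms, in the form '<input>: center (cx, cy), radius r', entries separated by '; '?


a1: center (1/14, 4/7), radius 1/42; a2: center (0, -1/2), radius 1/7; a3: center (-1/2, 0), radius 1/6; a4: center (-1/14, 4/7), radius 1/42

Affine substitution under d2: radii multiply and a-centers shift.
a2: after 1 affine step, its disk has center (0, -1/2), radius 1/7
a4: after 2 affine steps, its disk has center (-1/14, 4/7), radius 1/42
a1: after 2 affine steps, its disk has center (1/14, 4/7), radius 1/42
a3: after 1 affine step, its disk has center (-1/2, 0), radius 1/6


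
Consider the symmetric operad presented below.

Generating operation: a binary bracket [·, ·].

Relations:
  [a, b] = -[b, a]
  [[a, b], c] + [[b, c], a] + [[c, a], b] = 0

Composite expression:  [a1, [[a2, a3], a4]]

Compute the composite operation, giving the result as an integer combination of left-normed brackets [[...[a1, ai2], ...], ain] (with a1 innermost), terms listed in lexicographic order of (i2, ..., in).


[[[a1, a2], a3], a4] - [[[a1, a3], a2], a4] - [[[a1, a4], a2], a3] + [[[a1, a4], a3], a2]

Skip Jacobi rewriting: expand, keep a1-initial words, read off terms.
Composite bracket: [a1, [[a2, a3], a4]]
The bracket unfolds into 8 signed words via [a, b] = ab - ba (2^3 = 8).
Coefficients come from the a1-initial words:
  sign of a1a2a3a4 is +1, so it contributes +[[[a1, a2], a3], a4]
  sign of a1a3a2a4 is -1, so it contributes -[[[a1, a3], a2], a4]
  sign of a1a4a2a3 is -1, so it contributes -[[[a1, a4], a2], a3]
  sign of a1a4a3a2 is +1, so it contributes +[[[a1, a4], a3], a2]


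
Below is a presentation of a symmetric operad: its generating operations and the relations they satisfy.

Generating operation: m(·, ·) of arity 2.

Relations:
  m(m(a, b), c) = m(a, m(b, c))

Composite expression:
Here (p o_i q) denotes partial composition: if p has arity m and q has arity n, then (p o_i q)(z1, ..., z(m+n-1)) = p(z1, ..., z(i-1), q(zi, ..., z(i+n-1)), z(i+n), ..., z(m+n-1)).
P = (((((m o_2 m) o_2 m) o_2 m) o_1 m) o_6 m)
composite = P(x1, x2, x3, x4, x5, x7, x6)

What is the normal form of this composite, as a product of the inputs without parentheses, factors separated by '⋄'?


All parenthesizations of m agree; list the x-inputs left to right.
m(x1, x2) linearizes to x1 ⋄ x2
m(x3, x4) linearizes to x3 ⋄ x4
m(m(x3, x4), x5) linearizes to x3 ⋄ x4 ⋄ x5
m(x7, x6) linearizes to x7 ⋄ x6
m(m(m(x3, x4), x5), m(x7, x6)) linearizes to x3 ⋄ x4 ⋄ x5 ⋄ x7 ⋄ x6
m(m(x1, x2), m(m(m(x3, x4), x5), m(x7, x6))) linearizes to x1 ⋄ x2 ⋄ x3 ⋄ x4 ⋄ x5 ⋄ x7 ⋄ x6

x1 ⋄ x2 ⋄ x3 ⋄ x4 ⋄ x5 ⋄ x7 ⋄ x6


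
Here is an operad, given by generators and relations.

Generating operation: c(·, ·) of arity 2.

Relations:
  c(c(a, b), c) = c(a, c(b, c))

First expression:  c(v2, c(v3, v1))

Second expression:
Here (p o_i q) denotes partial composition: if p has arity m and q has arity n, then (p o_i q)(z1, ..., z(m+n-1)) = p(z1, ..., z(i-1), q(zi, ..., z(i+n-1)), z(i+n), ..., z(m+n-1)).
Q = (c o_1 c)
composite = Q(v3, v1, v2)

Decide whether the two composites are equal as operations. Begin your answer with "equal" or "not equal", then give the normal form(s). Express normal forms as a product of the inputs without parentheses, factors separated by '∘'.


not equal: they reduce to v2 ∘ v3 ∘ v1 and v3 ∘ v1 ∘ v2

In normal form, the first expression is v2 ∘ v3 ∘ v1
In normal form, the second expression is v3 ∘ v1 ∘ v2
The normal forms differ: not equal.


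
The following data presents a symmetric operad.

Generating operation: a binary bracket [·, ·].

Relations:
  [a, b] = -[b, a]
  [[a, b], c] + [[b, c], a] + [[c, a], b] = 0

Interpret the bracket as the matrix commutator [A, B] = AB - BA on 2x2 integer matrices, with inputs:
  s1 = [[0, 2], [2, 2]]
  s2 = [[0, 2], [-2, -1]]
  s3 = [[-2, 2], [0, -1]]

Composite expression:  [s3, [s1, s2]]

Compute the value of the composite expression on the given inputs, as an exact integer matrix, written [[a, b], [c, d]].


[[-4, 38], [-2, 4]]

[s1, s2] = [[-8, -6], [-2, 8]]
[s3, [s1, s2]] = [[-4, 38], [-2, 4]]


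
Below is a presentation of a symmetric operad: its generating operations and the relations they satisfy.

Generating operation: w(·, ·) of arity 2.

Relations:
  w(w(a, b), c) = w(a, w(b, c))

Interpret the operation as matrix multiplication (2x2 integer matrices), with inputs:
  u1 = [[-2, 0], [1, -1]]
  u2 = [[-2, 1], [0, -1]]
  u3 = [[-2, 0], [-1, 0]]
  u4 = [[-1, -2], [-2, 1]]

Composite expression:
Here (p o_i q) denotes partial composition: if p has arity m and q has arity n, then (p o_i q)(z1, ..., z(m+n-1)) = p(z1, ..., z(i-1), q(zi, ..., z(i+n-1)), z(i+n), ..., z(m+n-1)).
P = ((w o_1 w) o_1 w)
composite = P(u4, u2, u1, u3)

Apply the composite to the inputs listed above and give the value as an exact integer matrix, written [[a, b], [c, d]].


w(u4, u2) = [[2, 1], [4, -3]]
w(w(u4, u2), u1) = [[-3, -1], [-11, 3]]
w(w(w(u4, u2), u1), u3) = [[7, 0], [19, 0]]

[[7, 0], [19, 0]]


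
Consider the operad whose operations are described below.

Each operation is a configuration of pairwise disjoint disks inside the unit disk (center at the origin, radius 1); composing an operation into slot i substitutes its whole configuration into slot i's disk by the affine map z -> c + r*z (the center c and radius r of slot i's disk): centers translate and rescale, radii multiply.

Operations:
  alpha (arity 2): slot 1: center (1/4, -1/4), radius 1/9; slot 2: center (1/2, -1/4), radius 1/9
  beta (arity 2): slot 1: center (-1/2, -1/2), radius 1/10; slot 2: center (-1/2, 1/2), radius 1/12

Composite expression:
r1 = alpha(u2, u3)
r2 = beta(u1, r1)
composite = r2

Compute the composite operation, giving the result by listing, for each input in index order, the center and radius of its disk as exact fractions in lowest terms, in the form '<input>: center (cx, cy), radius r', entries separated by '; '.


u1: center (-1/2, -1/2), radius 1/10; u2: center (-23/48, 23/48), radius 1/108; u3: center (-11/24, 23/48), radius 1/108

Only the slot chain above each u matters under beta; compose those maps.
for u1, the 1-step affine chain lands on center (-1/2, -1/2), radius 1/10
for u2, the 2-step affine chain lands on center (-23/48, 23/48), radius 1/108
for u3, the 2-step affine chain lands on center (-11/24, 23/48), radius 1/108


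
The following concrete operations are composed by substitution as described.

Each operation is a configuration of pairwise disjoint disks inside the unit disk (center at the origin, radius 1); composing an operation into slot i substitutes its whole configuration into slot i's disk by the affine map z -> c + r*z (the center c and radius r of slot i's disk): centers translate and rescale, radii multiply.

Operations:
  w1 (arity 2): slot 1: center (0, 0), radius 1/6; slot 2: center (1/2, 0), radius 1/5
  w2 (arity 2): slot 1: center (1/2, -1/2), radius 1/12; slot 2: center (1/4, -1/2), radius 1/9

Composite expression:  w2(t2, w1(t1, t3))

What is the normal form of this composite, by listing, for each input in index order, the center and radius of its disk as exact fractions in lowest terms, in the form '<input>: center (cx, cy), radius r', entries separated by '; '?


t1: center (1/4, -1/2), radius 1/54; t2: center (1/2, -1/2), radius 1/12; t3: center (11/36, -1/2), radius 1/45


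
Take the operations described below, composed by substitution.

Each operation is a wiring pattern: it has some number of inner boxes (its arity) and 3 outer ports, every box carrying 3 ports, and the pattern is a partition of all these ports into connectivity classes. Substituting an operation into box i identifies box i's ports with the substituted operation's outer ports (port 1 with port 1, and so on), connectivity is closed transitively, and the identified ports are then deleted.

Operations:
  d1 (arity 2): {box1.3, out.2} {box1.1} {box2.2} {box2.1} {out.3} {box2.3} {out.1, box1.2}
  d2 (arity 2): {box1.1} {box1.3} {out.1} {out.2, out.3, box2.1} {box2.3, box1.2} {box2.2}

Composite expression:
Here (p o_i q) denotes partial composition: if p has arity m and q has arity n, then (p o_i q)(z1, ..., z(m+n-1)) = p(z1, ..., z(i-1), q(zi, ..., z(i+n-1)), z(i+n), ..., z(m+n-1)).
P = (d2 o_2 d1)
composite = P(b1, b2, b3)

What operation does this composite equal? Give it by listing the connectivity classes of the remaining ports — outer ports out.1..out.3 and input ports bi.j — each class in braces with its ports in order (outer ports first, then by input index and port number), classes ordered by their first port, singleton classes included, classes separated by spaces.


{out.1} {out.2, out.3, b2.2} {b1.1} {b1.2} {b1.3} {b2.1} {b2.3} {b3.1} {b3.2} {b3.3}

Substituting into d2 glues patterns; closure does the rest.
through d1, on inputs (b2, b3): {out.1, b2.2} {out.2, b2.3} {out.3} {b2.1} {b3.1} {b3.2} {b3.3} (out.j = stage outer ports)
through d2, on inputs (b1, b2, b3): {out.1} {out.2, out.3, b2.2} {b1.1} {b1.2} {b1.3} {b2.1} {b2.3} {b3.1} {b3.2} {b3.3} (out.j = stage outer ports)


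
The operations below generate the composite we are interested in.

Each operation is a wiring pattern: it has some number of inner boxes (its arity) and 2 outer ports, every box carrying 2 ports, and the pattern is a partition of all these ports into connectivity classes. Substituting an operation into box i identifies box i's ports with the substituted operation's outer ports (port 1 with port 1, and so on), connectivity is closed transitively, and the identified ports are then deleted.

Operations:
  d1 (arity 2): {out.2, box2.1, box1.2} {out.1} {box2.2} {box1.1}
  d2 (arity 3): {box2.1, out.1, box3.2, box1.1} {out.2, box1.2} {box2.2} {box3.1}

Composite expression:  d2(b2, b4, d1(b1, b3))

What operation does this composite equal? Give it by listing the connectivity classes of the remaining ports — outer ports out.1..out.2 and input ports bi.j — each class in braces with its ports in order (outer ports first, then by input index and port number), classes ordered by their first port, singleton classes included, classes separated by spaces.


{out.1, b1.2, b2.1, b3.1, b4.1} {out.2, b2.2} {b1.1} {b3.2} {b4.2}

Treat the ports identified at d2 as solder joints: merge, then drop.
after d1, the pattern on (b1, b3) reads {out.1} {out.2, b1.2, b3.1} {b1.1} {b3.2} (out.j = its outer ports)
after d2, the pattern on (b2, b4, b1, b3) reads {out.1, b1.2, b2.1, b3.1, b4.1} {out.2, b2.2} {b1.1} {b3.2} {b4.2} (out.j = its outer ports)


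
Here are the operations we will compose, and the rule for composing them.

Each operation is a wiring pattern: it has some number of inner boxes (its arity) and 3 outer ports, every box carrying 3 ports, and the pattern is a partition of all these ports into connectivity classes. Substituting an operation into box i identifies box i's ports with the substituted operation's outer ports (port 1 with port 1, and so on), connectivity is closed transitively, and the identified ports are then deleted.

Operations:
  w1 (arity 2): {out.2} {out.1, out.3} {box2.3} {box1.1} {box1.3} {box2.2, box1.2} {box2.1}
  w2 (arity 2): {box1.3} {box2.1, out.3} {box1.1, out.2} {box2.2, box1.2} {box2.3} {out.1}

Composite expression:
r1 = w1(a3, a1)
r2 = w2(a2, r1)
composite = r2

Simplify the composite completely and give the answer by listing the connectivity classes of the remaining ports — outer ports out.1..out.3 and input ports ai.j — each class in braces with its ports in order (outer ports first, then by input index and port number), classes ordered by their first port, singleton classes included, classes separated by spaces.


{out.1} {out.2, a2.1} {out.3} {a1.1} {a1.2, a3.2} {a1.3} {a2.2} {a2.3} {a3.1} {a3.3}


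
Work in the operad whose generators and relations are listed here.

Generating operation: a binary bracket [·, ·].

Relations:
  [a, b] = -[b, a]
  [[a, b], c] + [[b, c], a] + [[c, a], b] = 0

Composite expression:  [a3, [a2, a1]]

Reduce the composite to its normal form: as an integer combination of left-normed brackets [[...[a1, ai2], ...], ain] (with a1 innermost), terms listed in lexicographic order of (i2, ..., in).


Left-normed coefficients sit on the a1-initial expansion words.
Composite bracket: [a3, [a2, a1]]
Full expansion: 4 signed words from ab - ba (2^2 = 4).
Coefficients come from the a1-initial words:
  a1a2a3 appears with sign +1, giving the term +[[a1, a2], a3]

[[a1, a2], a3]


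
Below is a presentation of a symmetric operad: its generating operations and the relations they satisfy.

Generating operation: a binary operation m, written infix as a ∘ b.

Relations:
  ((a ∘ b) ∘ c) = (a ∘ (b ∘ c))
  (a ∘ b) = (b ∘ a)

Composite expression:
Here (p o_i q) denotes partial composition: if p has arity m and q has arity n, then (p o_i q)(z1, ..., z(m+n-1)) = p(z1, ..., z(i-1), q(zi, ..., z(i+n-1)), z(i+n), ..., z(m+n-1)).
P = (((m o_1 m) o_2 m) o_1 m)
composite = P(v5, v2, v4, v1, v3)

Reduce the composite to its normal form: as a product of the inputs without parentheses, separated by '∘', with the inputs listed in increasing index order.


Shape and order are irrelevant to m; the v-input set decides.
(v5 ∘ v2) spells out as v5 ∘ v2
(v4 ∘ v1) spells out as v4 ∘ v1
((v5 ∘ v2) ∘ (v4 ∘ v1)) spells out as v5 ∘ v2 ∘ v4 ∘ v1
(((v5 ∘ v2) ∘ (v4 ∘ v1)) ∘ v3) spells out as v5 ∘ v2 ∘ v4 ∘ v1 ∘ v3
putting the inputs in ascending order: v1 ∘ v2 ∘ v3 ∘ v4 ∘ v5

v1 ∘ v2 ∘ v3 ∘ v4 ∘ v5
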